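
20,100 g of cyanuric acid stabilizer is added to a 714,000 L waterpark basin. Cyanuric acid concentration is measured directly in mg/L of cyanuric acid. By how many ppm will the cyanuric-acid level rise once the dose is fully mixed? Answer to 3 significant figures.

28.2 ppm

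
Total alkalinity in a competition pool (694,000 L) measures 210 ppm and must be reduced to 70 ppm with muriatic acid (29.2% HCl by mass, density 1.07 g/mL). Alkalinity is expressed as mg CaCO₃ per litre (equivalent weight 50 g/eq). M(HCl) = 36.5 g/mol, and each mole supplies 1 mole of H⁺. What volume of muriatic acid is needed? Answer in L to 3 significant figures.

Alkalinity to neutralize: (210 − 70) = 140 mg/L as CaCO₃ × 694,000 L = 97,160 g as CaCO₃.
Equivalents of H⁺ required: 97,160 ÷ 50 g/eq = 1943 eq = 1943 mol HCl.
Mass of HCl: 1943 × 36.5 = 70,930 g.
Mass of 29.2% solution: 70,930 / 0.292 = 242,900 g.
Volume: 242,900 g ÷ 1.07 g/mL = 227,000 mL.

227 L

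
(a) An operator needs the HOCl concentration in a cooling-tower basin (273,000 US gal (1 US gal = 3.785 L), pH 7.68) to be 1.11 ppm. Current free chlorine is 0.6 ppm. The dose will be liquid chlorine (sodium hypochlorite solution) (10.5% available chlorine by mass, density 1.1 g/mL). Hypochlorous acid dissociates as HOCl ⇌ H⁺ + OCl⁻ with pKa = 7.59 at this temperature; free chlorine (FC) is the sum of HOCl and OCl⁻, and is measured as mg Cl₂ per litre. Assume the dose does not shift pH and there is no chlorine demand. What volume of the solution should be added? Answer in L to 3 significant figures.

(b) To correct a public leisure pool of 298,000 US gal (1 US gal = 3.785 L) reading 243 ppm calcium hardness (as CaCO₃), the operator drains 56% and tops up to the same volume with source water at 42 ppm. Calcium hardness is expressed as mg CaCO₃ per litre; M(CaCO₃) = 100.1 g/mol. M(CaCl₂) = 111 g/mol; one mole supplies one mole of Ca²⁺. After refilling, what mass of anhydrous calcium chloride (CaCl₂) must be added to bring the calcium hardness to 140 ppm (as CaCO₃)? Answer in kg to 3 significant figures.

(a) Volume: 273,000 US gal × 3.785 L/gal = 1,033,305 L.
(a) [OCl⁻]/[HOCl] = 10^(pH − pKa) = 10^(7.68 − 7.59) = 1.23; fraction as HOCl = 1/(1 + 1.23) = 0.4484.
(a) Free chlorine required for 1.11 ppm HOCl: 1.11 / 0.4484 = 2.476 ppm.
(a) FC to add: 2.476 − 0.6 = 1.876 mg/L as Cl₂.
(a) Cl₂ equivalent: 1.876 mg/L × 1,033,305 L = 1938 g.
(a) Product at 10.5% available Cl: 1938 / 0.105 = 18,460 g.
(a) Volume: 18,460 g ÷ 1.1 g/mL = 16,780 mL.

(b) Volume: 298,000 US gal × 3.785 L/gal = 1,127,930 L.
(b) After draining 56% and refilling: 243 × 0.44 + 42 × 0.56 = 130.44 ppm.
(b) Deficit to target: 140 − 130.44 = 9.56 mg/L.
(b) As CaCO₃: 9.56 mg/L × 1,127,930 L = 10,780 g; ÷ 100.1 = 107.7 mol Ca²⁺.
(b) Mass: 107.7 × 111 = 11,960 g.

(a) 16.8 L; (b) 12.0 kg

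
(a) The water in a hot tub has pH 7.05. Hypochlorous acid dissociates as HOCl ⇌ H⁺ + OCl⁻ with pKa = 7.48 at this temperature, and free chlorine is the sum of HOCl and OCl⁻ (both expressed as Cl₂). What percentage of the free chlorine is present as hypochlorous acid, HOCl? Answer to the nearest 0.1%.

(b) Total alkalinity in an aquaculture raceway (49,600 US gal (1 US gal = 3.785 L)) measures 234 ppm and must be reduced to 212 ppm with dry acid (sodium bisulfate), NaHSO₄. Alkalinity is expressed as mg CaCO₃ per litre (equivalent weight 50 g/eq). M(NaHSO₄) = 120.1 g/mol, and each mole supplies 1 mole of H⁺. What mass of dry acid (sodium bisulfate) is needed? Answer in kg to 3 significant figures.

(a) 72.9%; (b) 9.92 kg

(a) [OCl⁻]/[HOCl] = 10^(pH − pKa) = 10^(7.05 − 7.48) = 10^-0.43 = 0.3715.
(a) Fraction as HOCl = 1 / (1 + 0.3715) = 0.7291.

(b) Volume: 49,600 US gal × 3.785 L/gal = 187,736 L.
(b) Alkalinity to neutralize: (234 − 212) = 22 mg/L as CaCO₃ × 187,736 L = 4130 g as CaCO₃.
(b) Equivalents of H⁺ required: 4130 ÷ 50 g/eq = 82.6 eq = 82.6 mol NaHSO₄.
(b) Mass of NaHSO₄: 82.6 × 120.1 = 9921 g.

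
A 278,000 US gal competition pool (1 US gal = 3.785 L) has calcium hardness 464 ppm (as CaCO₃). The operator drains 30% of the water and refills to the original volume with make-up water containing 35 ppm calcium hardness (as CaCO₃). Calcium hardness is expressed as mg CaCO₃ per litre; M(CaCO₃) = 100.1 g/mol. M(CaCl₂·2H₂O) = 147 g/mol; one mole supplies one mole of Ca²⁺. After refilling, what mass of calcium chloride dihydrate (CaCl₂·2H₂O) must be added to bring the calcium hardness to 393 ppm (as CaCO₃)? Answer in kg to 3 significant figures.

89.2 kg

Volume: 278,000 US gal × 3.785 L/gal = 1,052,230 L.
After draining 30% and refilling: 464 × 0.70 + 35 × 0.30 = 335.3 ppm.
Deficit to target: 393 − 335.3 = 57.7 mg/L.
As CaCO₃: 57.7 mg/L × 1,052,230 L = 60,710 g; ÷ 100.1 = 606.5 mol Ca²⁺.
Mass: 606.5 × 147 = 89,160 g.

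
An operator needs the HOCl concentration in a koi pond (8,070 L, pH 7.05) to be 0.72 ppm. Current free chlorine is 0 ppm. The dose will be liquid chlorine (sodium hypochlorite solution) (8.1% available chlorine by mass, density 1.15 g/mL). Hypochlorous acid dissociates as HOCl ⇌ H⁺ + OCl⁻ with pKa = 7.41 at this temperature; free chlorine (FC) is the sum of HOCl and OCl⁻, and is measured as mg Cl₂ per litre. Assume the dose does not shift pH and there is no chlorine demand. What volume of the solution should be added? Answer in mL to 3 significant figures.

89.6 mL

[OCl⁻]/[HOCl] = 10^(pH − pKa) = 10^(7.05 − 7.41) = 0.4365; fraction as HOCl = 1/(1 + 0.4365) = 0.6961.
Free chlorine required for 0.72 ppm HOCl: 0.72 / 0.6961 = 1.034 ppm.
FC to add: 1.034 − 0 = 1.034 mg/L as Cl₂.
Cl₂ equivalent: 1.034 mg/L × 8,070 L = 8.347 g.
Product at 8.1% available Cl: 8.347 / 0.081 = 103 g.
Volume: 103 g ÷ 1.15 g/mL = 89.61 mL.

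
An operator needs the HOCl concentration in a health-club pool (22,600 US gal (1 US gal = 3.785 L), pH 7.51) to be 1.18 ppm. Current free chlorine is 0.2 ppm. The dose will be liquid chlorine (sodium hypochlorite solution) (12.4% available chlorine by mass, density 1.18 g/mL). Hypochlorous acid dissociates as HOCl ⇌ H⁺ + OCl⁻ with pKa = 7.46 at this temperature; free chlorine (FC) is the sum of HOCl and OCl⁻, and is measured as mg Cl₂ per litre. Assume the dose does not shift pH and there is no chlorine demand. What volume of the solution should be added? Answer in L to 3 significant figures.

1.35 L

Volume: 22,600 US gal × 3.785 L/gal = 85,541 L.
[OCl⁻]/[HOCl] = 10^(pH − pKa) = 10^(7.51 − 7.46) = 1.122; fraction as HOCl = 1/(1 + 1.122) = 0.4712.
Free chlorine required for 1.18 ppm HOCl: 1.18 / 0.4712 = 2.504 ppm.
FC to add: 2.504 − 0.2 = 2.304 mg/L as Cl₂.
Cl₂ equivalent: 2.304 mg/L × 85,541 L = 197.1 g.
Product at 12.4% available Cl: 197.1 / 0.124 = 1589 g.
Volume: 1589 g ÷ 1.18 g/mL = 1347 mL.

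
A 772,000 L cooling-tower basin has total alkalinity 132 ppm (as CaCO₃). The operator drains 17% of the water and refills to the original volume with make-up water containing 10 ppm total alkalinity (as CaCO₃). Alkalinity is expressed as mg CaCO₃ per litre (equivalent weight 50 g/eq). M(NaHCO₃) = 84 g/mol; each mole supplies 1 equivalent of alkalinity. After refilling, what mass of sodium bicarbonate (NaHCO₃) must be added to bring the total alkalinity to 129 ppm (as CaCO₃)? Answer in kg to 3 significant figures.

After draining 17% and refilling: 132 × 0.83 + 10 × 0.17 = 111.26 ppm.
Deficit to target: 129 − 111.26 = 17.74 mg/L.
As CaCO₃: 17.74 mg/L × 772,000 L = 13,700 g; ÷ 50 g/eq ÷ 1 = 273.9 mol NaHCO₃.
Mass: 273.9 × 84 = 23,010 g.

23.0 kg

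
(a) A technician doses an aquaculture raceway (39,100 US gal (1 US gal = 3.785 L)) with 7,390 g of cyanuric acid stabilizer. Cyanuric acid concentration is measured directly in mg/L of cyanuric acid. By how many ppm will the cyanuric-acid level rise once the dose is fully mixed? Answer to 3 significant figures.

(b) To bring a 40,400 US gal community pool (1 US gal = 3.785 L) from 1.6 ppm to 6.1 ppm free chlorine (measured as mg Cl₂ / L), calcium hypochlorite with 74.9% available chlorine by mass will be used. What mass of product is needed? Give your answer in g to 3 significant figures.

(a) Volume: 39,100 US gal × 3.785 L/gal = 147,994 L.
(a) Rise: 7,390 g / 147,994 L × 1000 = 49.93 mg/L.

(b) Volume: 40,400 US gal × 3.785 L/gal = 152,914 L.
(b) Chlorine deficit: 6.1 − 1.6 = 4.5 ppm = 4.5 mg/L as Cl₂.
(b) Cl₂ equivalent needed: 4.5 mg/L × 152,914 L = 688,100 mg = 688.1 g.
(b) Product at 74.9% available chlorine: 688.1 / 0.749 = 918.7 g.

(a) 49.9 ppm; (b) 919 g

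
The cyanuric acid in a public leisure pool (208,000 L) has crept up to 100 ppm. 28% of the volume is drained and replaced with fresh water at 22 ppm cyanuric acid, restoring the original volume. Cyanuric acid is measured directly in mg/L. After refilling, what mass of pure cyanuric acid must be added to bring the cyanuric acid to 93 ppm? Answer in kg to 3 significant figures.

3.09 kg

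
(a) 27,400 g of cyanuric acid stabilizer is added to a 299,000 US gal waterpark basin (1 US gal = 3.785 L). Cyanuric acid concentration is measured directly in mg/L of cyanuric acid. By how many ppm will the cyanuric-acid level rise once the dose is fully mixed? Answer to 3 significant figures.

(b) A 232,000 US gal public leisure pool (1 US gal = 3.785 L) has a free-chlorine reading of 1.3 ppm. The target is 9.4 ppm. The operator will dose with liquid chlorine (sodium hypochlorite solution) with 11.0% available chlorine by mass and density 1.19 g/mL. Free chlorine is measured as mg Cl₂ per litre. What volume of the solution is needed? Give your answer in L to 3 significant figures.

(a) Volume: 299,000 US gal × 3.785 L/gal = 1,131,715 L.
(a) Rise: 27,400 g / 1,131,715 L × 1000 = 24.21 mg/L.

(b) Volume: 232,000 US gal × 3.785 L/gal = 878,120 L.
(b) Chlorine deficit: 9.4 − 1.3 = 8.1 ppm = 8.1 mg/L as Cl₂.
(b) Cl₂ equivalent needed: 8.1 mg/L × 878,120 L = 7,113,000 mg = 7113 g.
(b) Product at 11.0% available chlorine: 7113 / 0.11 = 64,660 g.
(b) Volume at density 1.19 g/mL: 64,660 g ÷ 1.19 g/mL = 54,340 mL.

(a) 24.2 ppm; (b) 54.3 L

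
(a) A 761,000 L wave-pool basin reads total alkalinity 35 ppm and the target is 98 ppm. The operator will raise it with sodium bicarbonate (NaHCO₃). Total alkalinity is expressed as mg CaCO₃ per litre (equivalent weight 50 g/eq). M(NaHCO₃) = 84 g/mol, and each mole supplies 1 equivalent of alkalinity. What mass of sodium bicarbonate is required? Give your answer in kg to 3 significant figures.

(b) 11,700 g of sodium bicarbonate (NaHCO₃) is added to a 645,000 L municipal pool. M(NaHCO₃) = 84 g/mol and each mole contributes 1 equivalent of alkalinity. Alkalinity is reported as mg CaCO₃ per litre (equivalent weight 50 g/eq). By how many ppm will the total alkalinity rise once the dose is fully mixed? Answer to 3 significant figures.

(a) 80.5 kg; (b) 10.8 ppm

(a) Alkalinity to add: (98 − 35) = 63 mg/L as CaCO₃ × 761,000 L = 47,940 g as CaCO₃.
(a) Equivalents: 47,940 g ÷ 50 g/eq = 958.9 eq.
(a) NaHCO₃ supplies 1 eq per mole → 958.9 mol.
(a) Mass: 958.9 mol × 84 g/mol = 80,540 g.

(b) Moles of NaHCO₃: 11,700 g ÷ 84 g/mol = 139.3 mol → 139.3 eq of alkalinity.
(b) As CaCO₃: 139.3 eq × 50 g/eq = 6964 g.
(b) Rise: 6964 g / 645,000 L × 1000 = 10.8 mg/L.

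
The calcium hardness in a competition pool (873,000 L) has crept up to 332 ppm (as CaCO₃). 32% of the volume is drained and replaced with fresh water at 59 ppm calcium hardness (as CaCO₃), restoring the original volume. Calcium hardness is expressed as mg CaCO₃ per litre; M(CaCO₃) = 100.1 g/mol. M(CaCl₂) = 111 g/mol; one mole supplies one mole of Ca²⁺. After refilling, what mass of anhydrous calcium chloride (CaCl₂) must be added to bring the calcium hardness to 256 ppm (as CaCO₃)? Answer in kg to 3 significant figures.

11.0 kg

After draining 32% and refilling: 332 × 0.68 + 59 × 0.32 = 244.64 ppm.
Deficit to target: 256 − 244.64 = 11.36 mg/L.
As CaCO₃: 11.36 mg/L × 873,000 L = 9917 g; ÷ 100.1 = 99.07 mol Ca²⁺.
Mass: 99.07 × 111 = 11,000 g.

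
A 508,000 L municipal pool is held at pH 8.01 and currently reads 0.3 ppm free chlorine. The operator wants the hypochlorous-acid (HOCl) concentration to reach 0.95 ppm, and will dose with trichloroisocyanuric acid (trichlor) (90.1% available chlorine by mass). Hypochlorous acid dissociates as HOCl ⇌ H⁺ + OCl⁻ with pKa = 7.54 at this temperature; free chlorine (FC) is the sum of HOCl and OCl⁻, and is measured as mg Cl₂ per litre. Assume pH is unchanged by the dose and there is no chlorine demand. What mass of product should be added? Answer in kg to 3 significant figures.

[OCl⁻]/[HOCl] = 10^(pH − pKa) = 10^(8.01 − 7.54) = 2.951; fraction as HOCl = 1/(1 + 2.951) = 0.2531.
Free chlorine required for 0.95 ppm HOCl: 0.95 / 0.2531 = 3.754 ppm.
FC to add: 3.754 − 0.3 = 3.454 mg/L as Cl₂.
Cl₂ equivalent: 3.454 mg/L × 508,000 L = 1754 g.
Product at 90.1% available Cl: 1754 / 0.901 = 1947 g.

1.95 kg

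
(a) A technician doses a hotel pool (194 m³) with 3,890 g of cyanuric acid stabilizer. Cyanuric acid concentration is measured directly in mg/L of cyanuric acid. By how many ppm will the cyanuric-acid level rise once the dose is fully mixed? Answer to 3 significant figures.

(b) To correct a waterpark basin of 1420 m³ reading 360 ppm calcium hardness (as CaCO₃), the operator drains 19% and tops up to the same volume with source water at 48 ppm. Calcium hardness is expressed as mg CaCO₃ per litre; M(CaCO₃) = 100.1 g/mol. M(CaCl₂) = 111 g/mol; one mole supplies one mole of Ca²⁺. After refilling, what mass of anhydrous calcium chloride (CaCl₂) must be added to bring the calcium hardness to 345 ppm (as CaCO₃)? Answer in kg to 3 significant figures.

(a) Volume: 194 m³ = 194,000 L.
(a) Rise: 3,890 g / 194,000 L × 1000 = 20.05 mg/L.

(b) Volume: 1420 m³ = 1,420,000 L.
(b) After draining 19% and refilling: 360 × 0.81 + 48 × 0.19 = 300.72 ppm.
(b) Deficit to target: 345 − 300.72 = 44.28 mg/L.
(b) As CaCO₃: 44.28 mg/L × 1,420,000 L = 62,880 g; ÷ 100.1 = 628.1 mol Ca²⁺.
(b) Mass: 628.1 × 111 = 69,720 g.

(a) 20.1 ppm; (b) 69.7 kg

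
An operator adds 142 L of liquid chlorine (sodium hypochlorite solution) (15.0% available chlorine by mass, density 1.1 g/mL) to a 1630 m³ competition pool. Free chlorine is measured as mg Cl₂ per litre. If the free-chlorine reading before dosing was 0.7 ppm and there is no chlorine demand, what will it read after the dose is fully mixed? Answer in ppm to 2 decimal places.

Volume: 1630 m³ = 1,630,000 L.
Mass of solution: 142 L × 1000 mL/L × 1.1 g/mL = 156,200 g.
Available chlorine delivered: 156,200 g × 0.15 = 23,430 g as Cl₂.
Concentration rise: 23,430 g / 1,630,000 L = 14.37 mg/L = 14.37 ppm.
Final FC: 0.7 + 14.37 = 15.07 ppm.

15.07 ppm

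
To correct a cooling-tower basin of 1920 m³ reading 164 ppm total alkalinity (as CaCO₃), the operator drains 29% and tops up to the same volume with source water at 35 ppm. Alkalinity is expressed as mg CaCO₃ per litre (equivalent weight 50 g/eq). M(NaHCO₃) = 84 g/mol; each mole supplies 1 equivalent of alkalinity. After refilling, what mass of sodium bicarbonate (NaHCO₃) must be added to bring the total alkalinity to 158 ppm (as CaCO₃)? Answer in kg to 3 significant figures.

101 kg

Volume: 1920 m³ = 1,920,000 L.
After draining 29% and refilling: 164 × 0.71 + 35 × 0.29 = 126.59 ppm.
Deficit to target: 158 − 126.59 = 31.41 mg/L.
As CaCO₃: 31.41 mg/L × 1,920,000 L = 60,310 g; ÷ 50 g/eq ÷ 1 = 1206 mol NaHCO₃.
Mass: 1206 × 84 = 101,300 g.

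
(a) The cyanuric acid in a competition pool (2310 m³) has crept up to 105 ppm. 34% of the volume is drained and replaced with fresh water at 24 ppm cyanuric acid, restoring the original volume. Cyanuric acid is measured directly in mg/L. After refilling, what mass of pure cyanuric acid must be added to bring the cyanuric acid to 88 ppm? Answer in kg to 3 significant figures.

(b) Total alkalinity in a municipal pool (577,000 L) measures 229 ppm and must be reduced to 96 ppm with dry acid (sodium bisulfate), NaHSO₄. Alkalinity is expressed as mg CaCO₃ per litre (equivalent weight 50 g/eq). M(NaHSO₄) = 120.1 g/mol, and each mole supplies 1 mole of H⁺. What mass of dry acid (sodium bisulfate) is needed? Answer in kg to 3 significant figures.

(a) Volume: 2310 m³ = 2,310,000 L.
(a) After draining 34% and refilling: 105 × 0.66 + 24 × 0.34 = 77.46 ppm.
(a) Deficit to target: 88 − 77.46 = 10.54 mg/L.
(a) Mass: 10.54 mg/L × 2,310,000 L = 24,350 g cyanuric acid.

(b) Alkalinity to neutralize: (229 − 96) = 133 mg/L as CaCO₃ × 577,000 L = 76,740 g as CaCO₃.
(b) Equivalents of H⁺ required: 76,740 ÷ 50 g/eq = 1535 eq = 1535 mol NaHSO₄.
(b) Mass of NaHSO₄: 1535 × 120.1 = 184,300 g.

(a) 24.3 kg; (b) 184 kg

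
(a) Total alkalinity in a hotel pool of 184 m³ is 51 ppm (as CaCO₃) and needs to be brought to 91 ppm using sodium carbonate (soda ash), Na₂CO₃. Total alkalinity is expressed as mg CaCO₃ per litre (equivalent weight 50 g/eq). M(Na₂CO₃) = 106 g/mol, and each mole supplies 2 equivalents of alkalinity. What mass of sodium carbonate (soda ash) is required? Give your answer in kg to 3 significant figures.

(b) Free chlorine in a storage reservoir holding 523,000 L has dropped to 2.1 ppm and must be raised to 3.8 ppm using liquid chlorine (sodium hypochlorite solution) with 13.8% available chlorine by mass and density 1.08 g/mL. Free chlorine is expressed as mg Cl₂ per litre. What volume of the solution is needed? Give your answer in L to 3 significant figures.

(a) 7.80 kg; (b) 5.97 L

(a) Volume: 184 m³ = 184,000 L.
(a) Alkalinity to add: (91 − 51) = 40 mg/L as CaCO₃ × 184,000 L = 7360 g as CaCO₃.
(a) Equivalents: 7360 g ÷ 50 g/eq = 147.2 eq.
(a) Each mole of Na₂CO₃ supplies 2 eq, so 147.2 / 2 = 73.6 mol.
(a) Mass: 73.6 mol × 106 g/mol = 7802 g.

(b) Chlorine deficit: 3.8 − 2.1 = 1.7 ppm = 1.7 mg/L as Cl₂.
(b) Cl₂ equivalent needed: 1.7 mg/L × 523,000 L = 889,100 mg = 889.1 g.
(b) Product at 13.8% available chlorine: 889.1 / 0.138 = 6443 g.
(b) Volume at density 1.08 g/mL: 6443 g ÷ 1.08 g/mL = 5966 mL.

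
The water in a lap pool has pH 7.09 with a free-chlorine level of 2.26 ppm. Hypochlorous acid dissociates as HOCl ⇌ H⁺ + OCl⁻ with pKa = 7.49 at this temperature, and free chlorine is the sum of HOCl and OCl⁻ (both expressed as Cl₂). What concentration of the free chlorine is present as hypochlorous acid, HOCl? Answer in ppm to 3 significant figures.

1.62 ppm

[OCl⁻]/[HOCl] = 10^(pH − pKa) = 10^(7.09 − 7.49) = 10^-0.40 = 0.3981.
Fraction as HOCl = 1 / (1 + 0.3981) = 0.7153.
HOCl = 0.7153 × 2.26 ppm = 1.616 ppm.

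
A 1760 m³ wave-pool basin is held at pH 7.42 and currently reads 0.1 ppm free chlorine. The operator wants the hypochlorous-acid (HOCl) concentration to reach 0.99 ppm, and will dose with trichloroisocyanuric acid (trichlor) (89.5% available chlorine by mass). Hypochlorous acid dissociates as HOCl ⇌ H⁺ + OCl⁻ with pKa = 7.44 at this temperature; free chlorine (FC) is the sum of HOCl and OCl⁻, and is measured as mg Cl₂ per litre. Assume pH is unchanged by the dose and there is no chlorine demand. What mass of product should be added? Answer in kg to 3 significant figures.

3.61 kg

Volume: 1760 m³ = 1,760,000 L.
[OCl⁻]/[HOCl] = 10^(pH − pKa) = 10^(7.42 − 7.44) = 0.955; fraction as HOCl = 1/(1 + 0.955) = 0.5115.
Free chlorine required for 0.99 ppm HOCl: 0.99 / 0.5115 = 1.935 ppm.
FC to add: 1.935 − 0.1 = 1.835 mg/L as Cl₂.
Cl₂ equivalent: 1.835 mg/L × 1,760,000 L = 3230 g.
Product at 89.5% available Cl: 3230 / 0.895 = 3609 g.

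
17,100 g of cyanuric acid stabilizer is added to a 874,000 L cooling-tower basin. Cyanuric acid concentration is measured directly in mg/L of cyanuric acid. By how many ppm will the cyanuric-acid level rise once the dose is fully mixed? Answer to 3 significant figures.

Rise: 17,100 g / 874,000 L × 1000 = 19.57 mg/L.

19.6 ppm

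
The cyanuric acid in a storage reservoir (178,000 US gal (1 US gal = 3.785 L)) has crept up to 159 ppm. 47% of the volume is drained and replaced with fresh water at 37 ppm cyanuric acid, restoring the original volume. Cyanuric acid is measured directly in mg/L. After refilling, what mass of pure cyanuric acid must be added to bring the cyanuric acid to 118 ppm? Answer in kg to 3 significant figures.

Volume: 178,000 US gal × 3.785 L/gal = 673,730 L.
After draining 47% and refilling: 159 × 0.53 + 37 × 0.47 = 101.66 ppm.
Deficit to target: 118 − 101.66 = 16.34 mg/L.
Mass: 16.34 mg/L × 673,730 L = 11,010 g cyanuric acid.

11.0 kg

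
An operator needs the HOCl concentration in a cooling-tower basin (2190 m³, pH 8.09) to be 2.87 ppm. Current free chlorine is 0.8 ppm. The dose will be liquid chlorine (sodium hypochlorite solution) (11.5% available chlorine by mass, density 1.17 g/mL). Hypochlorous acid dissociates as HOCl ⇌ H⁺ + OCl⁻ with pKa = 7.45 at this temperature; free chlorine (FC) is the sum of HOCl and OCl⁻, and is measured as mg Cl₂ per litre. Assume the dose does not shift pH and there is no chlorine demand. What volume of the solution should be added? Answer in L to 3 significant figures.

238 L

Volume: 2190 m³ = 2,190,000 L.
[OCl⁻]/[HOCl] = 10^(pH − pKa) = 10^(8.09 − 7.45) = 4.365; fraction as HOCl = 1/(1 + 4.365) = 0.1864.
Free chlorine required for 2.87 ppm HOCl: 2.87 / 0.1864 = 15.4 ppm.
FC to add: 15.4 − 0.8 = 14.6 mg/L as Cl₂.
Cl₂ equivalent: 14.6 mg/L × 2,190,000 L = 31,970 g.
Product at 11.5% available Cl: 31,970 / 0.115 = 278,000 g.
Volume: 278,000 g ÷ 1.17 g/mL = 237,600 mL.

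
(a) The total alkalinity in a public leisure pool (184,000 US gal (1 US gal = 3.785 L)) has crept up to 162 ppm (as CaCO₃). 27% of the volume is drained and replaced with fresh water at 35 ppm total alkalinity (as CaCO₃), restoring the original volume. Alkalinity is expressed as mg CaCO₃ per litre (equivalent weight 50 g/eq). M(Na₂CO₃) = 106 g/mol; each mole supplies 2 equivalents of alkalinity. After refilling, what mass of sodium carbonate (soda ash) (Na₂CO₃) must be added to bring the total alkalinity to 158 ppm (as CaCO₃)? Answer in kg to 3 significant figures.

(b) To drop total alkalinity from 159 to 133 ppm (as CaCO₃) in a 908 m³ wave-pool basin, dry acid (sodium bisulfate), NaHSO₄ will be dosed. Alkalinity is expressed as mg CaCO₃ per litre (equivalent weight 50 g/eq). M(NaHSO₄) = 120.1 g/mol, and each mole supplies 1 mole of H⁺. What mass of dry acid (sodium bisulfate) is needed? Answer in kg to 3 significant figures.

(a) 22.4 kg; (b) 56.7 kg

(a) Volume: 184,000 US gal × 3.785 L/gal = 696,440 L.
(a) After draining 27% and refilling: 162 × 0.73 + 35 × 0.27 = 127.71 ppm.
(a) Deficit to target: 158 − 127.71 = 30.29 mg/L.
(a) As CaCO₃: 30.29 mg/L × 696,440 L = 21,100 g; ÷ 50 g/eq ÷ 2 = 211 mol Na₂CO₃.
(a) Mass: 211 × 106 = 22,360 g.

(b) Volume: 908 m³ = 908,000 L.
(b) Alkalinity to neutralize: (159 − 133) = 26 mg/L as CaCO₃ × 908,000 L = 23,610 g as CaCO₃.
(b) Equivalents of H⁺ required: 23,610 ÷ 50 g/eq = 472.2 eq = 472.2 mol NaHSO₄.
(b) Mass of NaHSO₄: 472.2 × 120.1 = 56,710 g.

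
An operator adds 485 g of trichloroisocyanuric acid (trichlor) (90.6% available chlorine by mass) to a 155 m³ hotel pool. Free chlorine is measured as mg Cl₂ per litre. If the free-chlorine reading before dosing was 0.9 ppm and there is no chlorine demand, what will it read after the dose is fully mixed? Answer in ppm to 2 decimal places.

3.73 ppm

Volume: 155 m³ = 155,000 L.
Available chlorine delivered: 485 g × 0.906 = 439.4 g as Cl₂.
Concentration rise: 439.4 g / 155,000 L = 2.835 mg/L = 2.83 ppm.
Final FC: 0.9 + 2.83 = 3.73 ppm.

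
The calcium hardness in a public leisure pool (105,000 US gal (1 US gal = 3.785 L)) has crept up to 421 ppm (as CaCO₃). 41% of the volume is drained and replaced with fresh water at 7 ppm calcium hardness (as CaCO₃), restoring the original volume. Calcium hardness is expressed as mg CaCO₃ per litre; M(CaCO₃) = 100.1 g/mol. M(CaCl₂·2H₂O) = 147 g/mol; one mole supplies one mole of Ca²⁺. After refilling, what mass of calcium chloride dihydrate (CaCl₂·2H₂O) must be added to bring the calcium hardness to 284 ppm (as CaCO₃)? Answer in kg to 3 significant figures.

Volume: 105,000 US gal × 3.785 L/gal = 397,425 L.
After draining 41% and refilling: 421 × 0.59 + 7 × 0.41 = 251.26 ppm.
Deficit to target: 284 − 251.26 = 32.74 mg/L.
As CaCO₃: 32.74 mg/L × 397,425 L = 13,010 g; ÷ 100.1 = 130 mol Ca²⁺.
Mass: 130 × 147 = 19,110 g.

19.1 kg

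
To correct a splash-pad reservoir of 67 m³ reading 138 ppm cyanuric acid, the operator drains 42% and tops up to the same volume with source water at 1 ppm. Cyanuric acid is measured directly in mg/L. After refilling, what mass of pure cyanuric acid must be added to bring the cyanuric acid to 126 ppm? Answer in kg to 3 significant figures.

3.05 kg

Volume: 67 m³ = 67,000 L.
After draining 42% and refilling: 138 × 0.58 + 1 × 0.42 = 80.46 ppm.
Deficit to target: 126 − 80.46 = 45.54 mg/L.
Mass: 45.54 mg/L × 67,000 L = 3051 g cyanuric acid.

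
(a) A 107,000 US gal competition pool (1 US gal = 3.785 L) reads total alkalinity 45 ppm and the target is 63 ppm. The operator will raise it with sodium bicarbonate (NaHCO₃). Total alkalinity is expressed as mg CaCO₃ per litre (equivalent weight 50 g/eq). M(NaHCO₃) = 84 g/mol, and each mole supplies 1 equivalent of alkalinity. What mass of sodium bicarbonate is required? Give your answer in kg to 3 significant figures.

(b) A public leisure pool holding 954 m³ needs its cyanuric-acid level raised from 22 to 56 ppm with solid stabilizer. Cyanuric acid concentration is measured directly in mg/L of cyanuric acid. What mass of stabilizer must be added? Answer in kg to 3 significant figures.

(a) 12.2 kg; (b) 32.4 kg

(a) Volume: 107,000 US gal × 3.785 L/gal = 404,995 L.
(a) Alkalinity to add: (63 − 45) = 18 mg/L as CaCO₃ × 404,995 L = 7290 g as CaCO₃.
(a) Equivalents: 7290 g ÷ 50 g/eq = 145.8 eq.
(a) NaHCO₃ supplies 1 eq per mole → 145.8 mol.
(a) Mass: 145.8 mol × 84 g/mol = 12,250 g.

(b) Volume: 954 m³ = 954,000 L.
(b) CYA to add: (56 − 22) = 34 mg/L × 954,000 L = 32,440 g cyanuric acid.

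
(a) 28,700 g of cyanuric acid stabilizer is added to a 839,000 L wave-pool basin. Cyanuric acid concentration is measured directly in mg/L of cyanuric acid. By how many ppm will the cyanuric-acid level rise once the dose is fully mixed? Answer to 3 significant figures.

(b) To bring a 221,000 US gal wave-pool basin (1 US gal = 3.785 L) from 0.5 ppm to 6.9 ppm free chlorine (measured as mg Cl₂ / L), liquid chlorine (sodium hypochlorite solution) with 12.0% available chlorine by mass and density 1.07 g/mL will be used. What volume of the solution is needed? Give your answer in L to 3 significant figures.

(a) 34.2 ppm; (b) 41.7 L

(a) Rise: 28,700 g / 839,000 L × 1000 = 34.21 mg/L.

(b) Volume: 221,000 US gal × 3.785 L/gal = 836,485 L.
(b) Chlorine deficit: 6.9 − 0.5 = 6.4 ppm = 6.4 mg/L as Cl₂.
(b) Cl₂ equivalent needed: 6.4 mg/L × 836,485 L = 5,354,000 mg = 5354 g.
(b) Product at 12.0% available chlorine: 5354 / 0.12 = 44,610 g.
(b) Volume at density 1.07 g/mL: 44,610 g ÷ 1.07 g/mL = 41,690 mL.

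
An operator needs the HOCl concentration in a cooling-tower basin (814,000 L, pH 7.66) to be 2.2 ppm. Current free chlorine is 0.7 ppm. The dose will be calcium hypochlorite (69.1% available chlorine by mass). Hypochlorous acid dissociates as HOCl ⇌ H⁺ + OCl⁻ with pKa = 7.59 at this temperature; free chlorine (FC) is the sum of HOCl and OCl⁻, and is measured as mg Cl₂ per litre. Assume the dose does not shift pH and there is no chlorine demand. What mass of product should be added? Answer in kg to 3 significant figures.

[OCl⁻]/[HOCl] = 10^(pH − pKa) = 10^(7.66 − 7.59) = 1.175; fraction as HOCl = 1/(1 + 1.175) = 0.4598.
Free chlorine required for 2.2 ppm HOCl: 2.2 / 0.4598 = 4.785 ppm.
FC to add: 4.785 − 0.7 = 4.085 mg/L as Cl₂.
Cl₂ equivalent: 4.085 mg/L × 814,000 L = 3325 g.
Product at 69.1% available Cl: 3325 / 0.691 = 4812 g.

4.81 kg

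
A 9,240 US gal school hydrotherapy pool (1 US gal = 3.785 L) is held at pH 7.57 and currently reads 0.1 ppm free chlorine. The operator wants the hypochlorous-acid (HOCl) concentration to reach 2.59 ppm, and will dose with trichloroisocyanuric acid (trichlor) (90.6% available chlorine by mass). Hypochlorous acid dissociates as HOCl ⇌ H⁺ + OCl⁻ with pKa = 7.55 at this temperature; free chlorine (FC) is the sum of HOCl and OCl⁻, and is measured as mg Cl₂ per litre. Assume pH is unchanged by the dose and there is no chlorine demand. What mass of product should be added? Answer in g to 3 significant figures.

Volume: 9,240 US gal × 3.785 L/gal = 34,973 L.
[OCl⁻]/[HOCl] = 10^(pH − pKa) = 10^(7.57 − 7.55) = 1.047; fraction as HOCl = 1/(1 + 1.047) = 0.4885.
Free chlorine required for 2.59 ppm HOCl: 2.59 / 0.4885 = 5.302 ppm.
FC to add: 5.302 − 0.1 = 5.202 mg/L as Cl₂.
Cl₂ equivalent: 5.202 mg/L × 34,973 L = 181.9 g.
Product at 90.6% available Cl: 181.9 / 0.906 = 200.8 g.

201 g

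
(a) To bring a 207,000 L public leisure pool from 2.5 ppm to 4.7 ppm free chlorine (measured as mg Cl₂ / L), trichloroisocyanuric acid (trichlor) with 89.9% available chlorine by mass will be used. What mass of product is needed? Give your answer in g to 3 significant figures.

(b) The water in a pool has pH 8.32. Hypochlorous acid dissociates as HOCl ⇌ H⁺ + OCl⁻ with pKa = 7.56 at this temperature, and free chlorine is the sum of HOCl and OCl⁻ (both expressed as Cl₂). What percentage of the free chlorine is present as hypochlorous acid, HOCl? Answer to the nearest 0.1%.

(a) Chlorine deficit: 4.7 − 2.5 = 2.2 ppm = 2.2 mg/L as Cl₂.
(a) Cl₂ equivalent needed: 2.2 mg/L × 207,000 L = 455,400 mg = 455.4 g.
(a) Product at 89.9% available chlorine: 455.4 / 0.899 = 506.6 g.

(b) [OCl⁻]/[HOCl] = 10^(pH − pKa) = 10^(8.32 − 7.56) = 10^0.76 = 5.754.
(b) Fraction as HOCl = 1 / (1 + 5.754) = 0.1481.

(a) 507 g; (b) 14.8%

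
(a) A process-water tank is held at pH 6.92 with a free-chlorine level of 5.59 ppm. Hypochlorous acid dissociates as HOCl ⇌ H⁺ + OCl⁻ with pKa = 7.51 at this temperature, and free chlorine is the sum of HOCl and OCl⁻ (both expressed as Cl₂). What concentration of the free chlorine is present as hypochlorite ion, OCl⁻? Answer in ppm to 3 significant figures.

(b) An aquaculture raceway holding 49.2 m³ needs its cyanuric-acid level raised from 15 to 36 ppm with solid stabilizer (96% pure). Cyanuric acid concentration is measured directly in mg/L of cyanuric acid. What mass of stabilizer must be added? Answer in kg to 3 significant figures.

(a) 1.14 ppm; (b) 1.08 kg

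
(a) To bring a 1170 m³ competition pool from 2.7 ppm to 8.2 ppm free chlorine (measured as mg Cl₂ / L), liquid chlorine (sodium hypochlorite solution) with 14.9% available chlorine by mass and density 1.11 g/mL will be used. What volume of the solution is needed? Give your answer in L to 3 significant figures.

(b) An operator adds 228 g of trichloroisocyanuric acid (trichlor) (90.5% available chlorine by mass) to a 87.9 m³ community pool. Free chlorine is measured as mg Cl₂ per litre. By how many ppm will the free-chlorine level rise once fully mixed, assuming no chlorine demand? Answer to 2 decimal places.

(a) Volume: 1170 m³ = 1,170,000 L.
(a) Chlorine deficit: 8.2 − 2.7 = 5.5 ppm = 5.5 mg/L as Cl₂.
(a) Cl₂ equivalent needed: 5.5 mg/L × 1,170,000 L = 6,435,000 mg = 6435 g.
(a) Product at 14.9% available chlorine: 6435 / 0.149 = 43,190 g.
(a) Volume at density 1.11 g/mL: 43,190 g ÷ 1.11 g/mL = 38,910 mL.

(b) Volume: 87.9 m³ = 87,900 L.
(b) Available chlorine delivered: 228 g × 0.905 = 206.3 g as Cl₂.
(b) Concentration rise: 206.3 g / 87,900 L = 2.347 mg/L = 2.35 ppm.

(a) 38.9 L; (b) 2.35 ppm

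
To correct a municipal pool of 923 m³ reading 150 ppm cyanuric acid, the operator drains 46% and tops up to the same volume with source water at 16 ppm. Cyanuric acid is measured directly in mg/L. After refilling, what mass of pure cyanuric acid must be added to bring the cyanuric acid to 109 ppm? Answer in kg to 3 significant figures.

Volume: 923 m³ = 923,000 L.
After draining 46% and refilling: 150 × 0.54 + 16 × 0.46 = 88.36 ppm.
Deficit to target: 109 − 88.36 = 20.64 mg/L.
Mass: 20.64 mg/L × 923,000 L = 19,050 g cyanuric acid.

19.1 kg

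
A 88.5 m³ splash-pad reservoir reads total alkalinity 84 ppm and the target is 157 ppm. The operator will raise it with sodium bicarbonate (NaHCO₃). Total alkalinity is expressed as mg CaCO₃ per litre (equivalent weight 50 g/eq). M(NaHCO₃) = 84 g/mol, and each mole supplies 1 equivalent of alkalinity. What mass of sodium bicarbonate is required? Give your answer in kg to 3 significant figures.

Volume: 88.5 m³ = 88,500 L.
Alkalinity to add: (157 − 84) = 73 mg/L as CaCO₃ × 88,500 L = 6460 g as CaCO₃.
Equivalents: 6460 g ÷ 50 g/eq = 129.2 eq.
NaHCO₃ supplies 1 eq per mole → 129.2 mol.
Mass: 129.2 mol × 84 g/mol = 10,850 g.

10.9 kg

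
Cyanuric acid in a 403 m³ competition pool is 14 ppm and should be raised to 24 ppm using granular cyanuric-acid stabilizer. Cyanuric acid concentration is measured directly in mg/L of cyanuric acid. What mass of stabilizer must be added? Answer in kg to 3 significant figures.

4.03 kg

Volume: 403 m³ = 403,000 L.
CYA to add: (24 − 14) = 10 mg/L × 403,000 L = 4030 g cyanuric acid.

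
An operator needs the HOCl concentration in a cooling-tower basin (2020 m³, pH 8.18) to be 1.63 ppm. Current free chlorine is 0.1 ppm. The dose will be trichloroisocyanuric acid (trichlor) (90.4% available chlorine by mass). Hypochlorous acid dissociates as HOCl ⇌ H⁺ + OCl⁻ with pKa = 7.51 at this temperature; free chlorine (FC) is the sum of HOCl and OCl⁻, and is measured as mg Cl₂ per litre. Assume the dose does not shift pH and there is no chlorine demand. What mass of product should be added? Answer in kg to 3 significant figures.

20.5 kg

Volume: 2020 m³ = 2,020,000 L.
[OCl⁻]/[HOCl] = 10^(pH − pKa) = 10^(8.18 − 7.51) = 4.677; fraction as HOCl = 1/(1 + 4.677) = 0.1761.
Free chlorine required for 1.63 ppm HOCl: 1.63 / 0.1761 = 9.254 ppm.
FC to add: 9.254 − 0.1 = 9.154 mg/L as Cl₂.
Cl₂ equivalent: 9.154 mg/L × 2,020,000 L = 18,490 g.
Product at 90.4% available Cl: 18,490 / 0.904 = 20,450 g.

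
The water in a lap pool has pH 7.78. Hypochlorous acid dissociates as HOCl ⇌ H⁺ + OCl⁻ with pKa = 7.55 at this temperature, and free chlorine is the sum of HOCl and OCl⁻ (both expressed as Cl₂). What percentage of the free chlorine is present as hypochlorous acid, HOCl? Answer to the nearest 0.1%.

[OCl⁻]/[HOCl] = 10^(pH − pKa) = 10^(7.78 − 7.55) = 10^0.23 = 1.698.
Fraction as HOCl = 1 / (1 + 1.698) = 0.3706.

37.1%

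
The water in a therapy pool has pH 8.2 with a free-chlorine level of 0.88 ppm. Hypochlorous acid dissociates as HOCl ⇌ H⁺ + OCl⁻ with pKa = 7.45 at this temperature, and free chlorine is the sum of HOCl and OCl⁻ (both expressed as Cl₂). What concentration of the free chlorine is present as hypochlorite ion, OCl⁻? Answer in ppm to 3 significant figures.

0.747 ppm

[OCl⁻]/[HOCl] = 10^(pH − pKa) = 10^(8.2 − 7.45) = 10^0.75 = 5.623.
Fraction as HOCl = 1 / (1 + 5.623) = 0.151.
OCl⁻ = (1 − 0.151) × 0.88 ppm = 0.7471 ppm.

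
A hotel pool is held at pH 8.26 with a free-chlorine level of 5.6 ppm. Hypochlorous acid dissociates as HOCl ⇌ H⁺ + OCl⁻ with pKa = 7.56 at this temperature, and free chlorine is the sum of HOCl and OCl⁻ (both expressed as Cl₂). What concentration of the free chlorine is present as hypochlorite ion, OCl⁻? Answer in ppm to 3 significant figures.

[OCl⁻]/[HOCl] = 10^(pH − pKa) = 10^(8.26 − 7.56) = 10^0.70 = 5.012.
Fraction as HOCl = 1 / (1 + 5.012) = 0.1663.
OCl⁻ = (1 − 0.1663) × 5.6 ppm = 4.669 ppm.

4.67 ppm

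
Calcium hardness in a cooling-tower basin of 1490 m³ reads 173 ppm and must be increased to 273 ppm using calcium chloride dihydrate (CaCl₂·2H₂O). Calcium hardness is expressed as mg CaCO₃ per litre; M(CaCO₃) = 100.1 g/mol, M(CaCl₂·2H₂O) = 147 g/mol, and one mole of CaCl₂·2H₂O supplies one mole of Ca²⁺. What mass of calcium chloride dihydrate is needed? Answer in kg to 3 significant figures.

219 kg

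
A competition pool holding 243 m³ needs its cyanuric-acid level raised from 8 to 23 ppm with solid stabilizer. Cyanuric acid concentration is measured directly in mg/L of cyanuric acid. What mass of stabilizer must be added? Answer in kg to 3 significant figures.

3.65 kg

Volume: 243 m³ = 243,000 L.
CYA to add: (23 − 8) = 15 mg/L × 243,000 L = 3645 g cyanuric acid.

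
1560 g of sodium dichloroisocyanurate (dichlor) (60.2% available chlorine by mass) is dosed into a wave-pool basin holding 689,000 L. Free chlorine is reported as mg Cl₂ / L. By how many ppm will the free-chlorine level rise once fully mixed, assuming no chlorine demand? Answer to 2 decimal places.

Available chlorine delivered: 1560 g × 0.602 = 939.1 g as Cl₂.
Concentration rise: 939.1 g / 689,000 L = 1.363 mg/L = 1.36 ppm.

1.36 ppm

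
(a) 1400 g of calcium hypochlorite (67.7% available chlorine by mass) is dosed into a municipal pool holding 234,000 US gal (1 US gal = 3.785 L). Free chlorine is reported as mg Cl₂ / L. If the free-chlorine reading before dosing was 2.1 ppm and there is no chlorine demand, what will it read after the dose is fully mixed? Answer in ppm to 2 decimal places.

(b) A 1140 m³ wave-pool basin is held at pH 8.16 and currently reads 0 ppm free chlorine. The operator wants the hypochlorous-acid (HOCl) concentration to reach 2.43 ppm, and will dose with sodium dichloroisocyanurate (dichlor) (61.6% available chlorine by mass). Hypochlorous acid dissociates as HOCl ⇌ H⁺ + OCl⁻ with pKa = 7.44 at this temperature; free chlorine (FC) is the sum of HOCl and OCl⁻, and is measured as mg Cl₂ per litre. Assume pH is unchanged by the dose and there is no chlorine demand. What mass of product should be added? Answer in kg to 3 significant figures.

(a) 3.17 ppm; (b) 28.1 kg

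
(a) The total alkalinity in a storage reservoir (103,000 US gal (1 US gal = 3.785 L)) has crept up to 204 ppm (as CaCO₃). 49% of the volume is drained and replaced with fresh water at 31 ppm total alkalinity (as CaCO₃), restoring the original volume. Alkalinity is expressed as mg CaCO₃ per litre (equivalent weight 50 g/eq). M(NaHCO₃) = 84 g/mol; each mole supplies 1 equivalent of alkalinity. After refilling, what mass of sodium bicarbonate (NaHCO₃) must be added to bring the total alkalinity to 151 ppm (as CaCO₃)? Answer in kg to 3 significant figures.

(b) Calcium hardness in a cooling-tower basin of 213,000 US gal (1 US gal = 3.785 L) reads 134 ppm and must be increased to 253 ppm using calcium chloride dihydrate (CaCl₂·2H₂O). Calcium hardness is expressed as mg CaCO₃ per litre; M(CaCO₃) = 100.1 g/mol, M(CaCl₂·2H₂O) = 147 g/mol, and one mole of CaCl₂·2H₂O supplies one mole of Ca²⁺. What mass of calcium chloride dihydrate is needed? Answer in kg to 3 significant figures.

(a) 20.8 kg; (b) 141 kg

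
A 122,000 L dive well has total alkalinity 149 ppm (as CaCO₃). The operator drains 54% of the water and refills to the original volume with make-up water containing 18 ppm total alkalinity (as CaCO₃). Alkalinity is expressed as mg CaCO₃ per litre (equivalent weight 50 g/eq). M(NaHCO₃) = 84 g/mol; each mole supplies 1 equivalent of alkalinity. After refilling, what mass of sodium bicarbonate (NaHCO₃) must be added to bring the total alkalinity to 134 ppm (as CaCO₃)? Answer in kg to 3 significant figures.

After draining 54% and refilling: 149 × 0.46 + 18 × 0.54 = 78.26 ppm.
Deficit to target: 134 − 78.26 = 55.74 mg/L.
As CaCO₃: 55.74 mg/L × 122,000 L = 6800 g; ÷ 50 g/eq ÷ 1 = 136 mol NaHCO₃.
Mass: 136 × 84 = 11,420 g.

11.4 kg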